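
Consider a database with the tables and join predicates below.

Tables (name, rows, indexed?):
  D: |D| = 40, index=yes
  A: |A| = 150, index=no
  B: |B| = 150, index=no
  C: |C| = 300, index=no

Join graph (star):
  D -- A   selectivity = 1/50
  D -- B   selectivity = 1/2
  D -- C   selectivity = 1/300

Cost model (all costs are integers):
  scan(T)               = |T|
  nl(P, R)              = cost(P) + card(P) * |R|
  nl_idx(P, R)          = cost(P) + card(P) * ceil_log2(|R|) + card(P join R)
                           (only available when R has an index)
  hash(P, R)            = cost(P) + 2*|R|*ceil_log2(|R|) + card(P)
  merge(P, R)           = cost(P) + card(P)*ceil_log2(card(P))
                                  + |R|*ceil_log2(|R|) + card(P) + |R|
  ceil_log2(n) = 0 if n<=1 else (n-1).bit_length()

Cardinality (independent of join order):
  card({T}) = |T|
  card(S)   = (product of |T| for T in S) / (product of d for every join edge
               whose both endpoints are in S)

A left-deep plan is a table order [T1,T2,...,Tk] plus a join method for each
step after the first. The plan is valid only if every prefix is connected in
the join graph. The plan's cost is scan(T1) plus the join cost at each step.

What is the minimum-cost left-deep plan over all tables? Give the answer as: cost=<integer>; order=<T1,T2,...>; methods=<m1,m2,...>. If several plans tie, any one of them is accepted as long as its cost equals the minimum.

Selinger DP (subsets sized 1..n):
  {D}: scan cost=40, card=40
  {A}: scan cost=150, card=150
  {B}: scan cost=150, card=150
  {C}: scan cost=300, card=300
  {AD}: card=120; try (D,hash)→780, (D,nl_idx)→1170, (A,merge)→1670, (D,merge)→1780, (A,hash)→2480, (A,nl)→6040 …(+1); best=780 via (D,hash)
  {BD}: card=3000; try (D,hash)→780, (B,merge)→1670, (D,merge)→1780, (B,hash)→2480, (D,nl_idx)→4050, (B,nl)→6040 …(+1); best=780 via (D,hash)
  {CD}: card=40; try (D,hash)→1080, (D,nl_idx)→2140, (C,merge)→3320, (D,merge)→3580, (C,hash)→5480, (C,nl)→12040 …(+1); best=1080 via (D,hash)
  {ABD}: card=9000; try (B,merge)→3090, (B,hash)→3300, (A,hash)→6180, (B,nl)→18780, (A,merge)→41130, (A,nl)→450780; best=3090 via (B,merge)
  {ACD}: card=120; try (A,merge)→2710, (A,hash)→3520, (C,merge)→4740, (C,hash)→6300, (A,nl)→7080, (C,nl)→36780; best=2710 via (A,merge)
  {BCD}: card=3000; try (B,merge)→2710, (B,hash)→3520, (B,nl)→7080, (C,hash)→9180, (C,merge)→42780, (C,nl)→900780; best=2710 via (B,merge)
  {ABCD}: card=9000; try (B,merge)→5020, (B,hash)→5230, (A,hash)→8110, (C,hash)→17490, (B,nl)→20710, (A,merge)→43060 …(+3); best=5020 via (B,merge)

cost=5020; order=C,D,A,B; methods=hash,merge,merge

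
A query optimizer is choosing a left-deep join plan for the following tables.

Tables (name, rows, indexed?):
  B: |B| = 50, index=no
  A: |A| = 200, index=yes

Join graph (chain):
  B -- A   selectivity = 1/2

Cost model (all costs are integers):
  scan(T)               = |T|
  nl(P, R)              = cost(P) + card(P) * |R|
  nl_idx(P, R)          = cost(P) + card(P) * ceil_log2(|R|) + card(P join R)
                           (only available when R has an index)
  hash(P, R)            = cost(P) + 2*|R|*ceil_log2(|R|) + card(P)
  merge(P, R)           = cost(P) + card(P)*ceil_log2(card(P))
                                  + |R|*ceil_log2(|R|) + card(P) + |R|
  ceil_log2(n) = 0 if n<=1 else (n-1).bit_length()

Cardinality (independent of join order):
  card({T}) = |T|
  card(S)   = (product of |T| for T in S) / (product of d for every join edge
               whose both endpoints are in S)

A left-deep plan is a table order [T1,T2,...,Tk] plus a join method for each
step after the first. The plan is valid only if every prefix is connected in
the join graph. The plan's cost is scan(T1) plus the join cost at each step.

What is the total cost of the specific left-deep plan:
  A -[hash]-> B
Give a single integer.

step 1: scan A: cost=200, card=200
step 2: join B via hash
    card(P join B) = 200*50/(2) = 5000
    cost = 200 + 2*50*6 + 200 = 1000

1000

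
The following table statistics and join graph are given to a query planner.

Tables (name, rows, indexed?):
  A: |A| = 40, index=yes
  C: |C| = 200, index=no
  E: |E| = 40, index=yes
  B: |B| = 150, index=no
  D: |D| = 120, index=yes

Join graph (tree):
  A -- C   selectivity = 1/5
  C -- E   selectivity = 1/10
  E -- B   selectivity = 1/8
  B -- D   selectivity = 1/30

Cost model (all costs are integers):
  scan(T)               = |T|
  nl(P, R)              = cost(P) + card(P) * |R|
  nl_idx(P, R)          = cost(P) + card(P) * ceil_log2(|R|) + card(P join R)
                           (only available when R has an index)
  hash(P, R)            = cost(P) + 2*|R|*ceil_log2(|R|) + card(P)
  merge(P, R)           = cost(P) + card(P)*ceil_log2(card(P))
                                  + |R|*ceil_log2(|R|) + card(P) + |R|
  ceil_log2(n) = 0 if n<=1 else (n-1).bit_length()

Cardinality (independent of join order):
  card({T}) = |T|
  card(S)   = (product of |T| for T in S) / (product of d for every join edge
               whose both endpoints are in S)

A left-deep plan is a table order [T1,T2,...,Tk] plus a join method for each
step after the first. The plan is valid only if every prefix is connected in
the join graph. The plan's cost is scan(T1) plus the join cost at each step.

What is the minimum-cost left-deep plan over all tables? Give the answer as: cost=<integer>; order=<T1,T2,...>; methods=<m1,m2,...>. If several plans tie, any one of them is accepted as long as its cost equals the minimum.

Selinger DP (subsets sized 1..n):
  {A}: scan cost=40, card=40
  {C}: scan cost=200, card=200
  {E}: scan cost=40, card=40
  {B}: scan cost=150, card=150
  {D}: scan cost=120, card=120
  {AC}: card=1600; try (A,hash)→880, (C,merge)→2120, (A,merge)→2280, (A,nl_idx)→3000, (C,hash)→3280, (C,nl)→8040 …(+1); best=880 via (A,hash)
  {CE}: card=800; try (E,hash)→880, (C,merge)→2120, (E,nl_idx)→2200, (E,merge)→2280, (C,hash)→3280, (C,nl)→8040 …(+1); best=880 via (E,hash)
  {BE}: card=750; try (E,hash)→780, (B,merge)→1670, (E,merge)→1780, (E,nl_idx)→1800, (B,hash)→2480, (B,nl)→6040 …(+1); best=780 via (E,hash)
  {BD}: card=600; try (D,nl_idx)→1800, (D,hash)→1980, (B,merge)→2430, (D,merge)→2460, (B,hash)→2640, (B,nl)→18120 …(+1); best=1800 via (D,nl_idx)
  {ACE}: card=6400; try (A,hash)→2160, (E,hash)→2960, (A,merge)→9960, (A,nl_idx)→12080, (E,nl_idx)→16880, (E,merge)→20360 …(+2); best=2160 via (A,hash)
  {BCE}: card=15000; try (B,hash)→4080, (C,hash)→4730, (C,merge)→10830, (B,merge)→11030, (B,nl)→120880, (C,nl)→150780; best=4080 via (B,hash)
  {BDE}: card=3000; try (E,hash)→2880, (D,hash)→3210, (E,nl_idx)→8400, (E,merge)→8680, (D,nl_idx)→9030, (D,merge)→9990 …(+2); best=2880 via (E,hash)
  {ABCE}: card=120000; try (B,hash)→10960, (A,hash)→19560, (B,merge)→93110, (A,nl_idx)→214080, (A,merge)→229360, (A,nl)→604080 …(+1); best=10960 via (B,hash)
  {BCDE}: card=60000; try (C,hash)→9080, (D,hash)→20760, (C,merge)→43680, (D,nl_idx)→169080, (D,merge)→230040, (C,nl)→602880 …(+1); best=9080 via (C,hash)
  {ABCDE}: card=480000; try (A,hash)→69560, (D,hash)→132640, (A,nl_idx)→849080, (A,merge)→1029360, (D,nl_idx)→1330960, (D,merge)→2171920 …(+2); best=69560 via (A,hash)

cost=69560; order=B,D,E,C,A; methods=nl_idx,hash,hash,hash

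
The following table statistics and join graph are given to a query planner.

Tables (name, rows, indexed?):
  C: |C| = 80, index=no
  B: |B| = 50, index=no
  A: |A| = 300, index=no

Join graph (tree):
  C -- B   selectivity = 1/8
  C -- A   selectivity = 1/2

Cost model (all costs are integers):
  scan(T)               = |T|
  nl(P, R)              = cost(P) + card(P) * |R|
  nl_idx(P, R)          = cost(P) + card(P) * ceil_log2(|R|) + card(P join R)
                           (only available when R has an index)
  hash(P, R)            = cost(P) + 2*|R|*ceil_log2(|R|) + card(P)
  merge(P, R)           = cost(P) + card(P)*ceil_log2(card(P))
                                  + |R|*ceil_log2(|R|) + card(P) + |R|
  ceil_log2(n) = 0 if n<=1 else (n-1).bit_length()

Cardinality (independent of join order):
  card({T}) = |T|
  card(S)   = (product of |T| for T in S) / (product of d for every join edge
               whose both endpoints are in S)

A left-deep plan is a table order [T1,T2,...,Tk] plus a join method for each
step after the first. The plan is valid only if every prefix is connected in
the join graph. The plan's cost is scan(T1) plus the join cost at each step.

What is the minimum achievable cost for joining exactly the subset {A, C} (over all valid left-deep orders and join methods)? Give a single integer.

Selinger DP over subsets of {A,C}:
  {C}: scan cost=80, card=80
  {A}: scan cost=300, card=300
  {AC}: card=12000; try (C,hash)→1720, (A,merge)→3720, (C,merge)→3940, (A,hash)→5560, (A,nl)→24080, (C,nl)→24300; best=1720 via (C,hash)

1720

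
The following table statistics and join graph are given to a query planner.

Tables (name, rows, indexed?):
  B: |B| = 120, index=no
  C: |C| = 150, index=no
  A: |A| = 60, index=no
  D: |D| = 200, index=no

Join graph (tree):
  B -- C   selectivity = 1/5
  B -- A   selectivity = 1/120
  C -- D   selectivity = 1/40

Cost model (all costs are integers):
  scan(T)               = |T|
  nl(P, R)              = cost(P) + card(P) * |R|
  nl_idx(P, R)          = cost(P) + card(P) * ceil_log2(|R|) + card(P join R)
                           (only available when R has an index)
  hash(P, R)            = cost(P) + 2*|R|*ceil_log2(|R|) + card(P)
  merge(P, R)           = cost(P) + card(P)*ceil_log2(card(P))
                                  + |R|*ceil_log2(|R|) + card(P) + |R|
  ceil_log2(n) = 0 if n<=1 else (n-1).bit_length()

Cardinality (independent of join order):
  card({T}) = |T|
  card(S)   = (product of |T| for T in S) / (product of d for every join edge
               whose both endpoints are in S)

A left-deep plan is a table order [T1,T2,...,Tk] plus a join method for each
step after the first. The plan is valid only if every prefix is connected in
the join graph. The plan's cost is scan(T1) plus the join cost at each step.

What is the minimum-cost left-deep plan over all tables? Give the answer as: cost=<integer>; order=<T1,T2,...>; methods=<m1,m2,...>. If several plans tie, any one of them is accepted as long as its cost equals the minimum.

Selinger DP (subsets sized 1..n):
  {B}: scan cost=120, card=120
  {C}: scan cost=150, card=150
  {A}: scan cost=60, card=60
  {D}: scan cost=200, card=200
  {BC}: card=3600; try (B,hash)→1980, (C,merge)→2430, (B,merge)→2460, (C,hash)→2640, (C,nl)→18120, (B,nl)→18150; best=1980 via (B,hash)
  {AB}: card=60; try (A,hash)→960, (B,merge)→1440, (A,merge)→1500, (B,hash)→1800, (B,nl)→7260, (A,nl)→7320; best=960 via (A,hash)
  {CD}: card=750; try (C,hash)→2800, (D,merge)→3300, (C,merge)→3350, (D,hash)→3500, (D,nl)→30150, (C,nl)→30200; best=2800 via (C,hash)
  {ABC}: card=1800; try (C,merge)→2730, (C,hash)→3420, (A,hash)→6300, (C,nl)→9960, (A,merge)→49200, (A,nl)→217980; best=2730 via (C,merge)
  {BCD}: card=18000; try (B,hash)→5230, (D,hash)→8780, (B,merge)→12010, (D,merge)→50580, (B,nl)→92800, (D,nl)→721980; best=5230 via (B,hash)
  {ABCD}: card=9000; try (D,hash)→7730, (A,hash)→23950, (D,merge)→26130, (A,merge)→293650, (D,nl)→362730, (A,nl)→1085230; best=7730 via (D,hash)

cost=7730; order=B,A,C,D; methods=hash,merge,hash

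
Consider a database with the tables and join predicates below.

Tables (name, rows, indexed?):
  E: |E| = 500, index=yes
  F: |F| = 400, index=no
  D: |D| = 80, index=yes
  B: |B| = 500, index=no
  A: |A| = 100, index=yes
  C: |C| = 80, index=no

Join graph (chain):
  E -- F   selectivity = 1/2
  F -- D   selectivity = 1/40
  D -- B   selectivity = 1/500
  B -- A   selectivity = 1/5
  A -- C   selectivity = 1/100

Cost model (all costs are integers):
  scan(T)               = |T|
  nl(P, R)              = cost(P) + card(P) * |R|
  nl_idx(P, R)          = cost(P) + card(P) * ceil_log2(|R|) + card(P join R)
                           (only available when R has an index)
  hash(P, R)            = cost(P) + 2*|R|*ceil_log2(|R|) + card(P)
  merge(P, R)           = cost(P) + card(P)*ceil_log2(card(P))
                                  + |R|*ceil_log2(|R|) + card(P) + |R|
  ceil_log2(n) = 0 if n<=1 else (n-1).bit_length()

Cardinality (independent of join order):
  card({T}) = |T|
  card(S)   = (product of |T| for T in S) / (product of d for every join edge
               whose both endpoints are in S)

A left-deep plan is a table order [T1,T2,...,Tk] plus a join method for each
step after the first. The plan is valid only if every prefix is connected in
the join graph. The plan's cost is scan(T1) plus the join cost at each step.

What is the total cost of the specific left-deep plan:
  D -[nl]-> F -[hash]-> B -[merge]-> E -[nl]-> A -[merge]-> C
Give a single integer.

112056320

step 1: scan D: cost=80, card=80
step 2: join F via nl
    card(P join F) = 80*400/(40) = 800
    cost = 80 + 80*400 = 32080
step 3: join B via hash
    card(P join B) = 800*500/(500) = 800
    cost = 32080 + 2*500*9 + 800 = 41880
step 4: join E via merge
    card(P join E) = 800*500/(2) = 200000
    cost = 41880 + 800*10 + 500*9 + 800 + 500 = 55680
step 5: join A via nl
    card(P join A) = 200000*100/(5) = 4000000
    cost = 55680 + 200000*100 = 20055680
step 6: join C via merge
    card(P join C) = 4000000*80/(100) = 3200000
    cost = 20055680 + 4000000*22 + 80*7 + 4000000 + 80 = 112056320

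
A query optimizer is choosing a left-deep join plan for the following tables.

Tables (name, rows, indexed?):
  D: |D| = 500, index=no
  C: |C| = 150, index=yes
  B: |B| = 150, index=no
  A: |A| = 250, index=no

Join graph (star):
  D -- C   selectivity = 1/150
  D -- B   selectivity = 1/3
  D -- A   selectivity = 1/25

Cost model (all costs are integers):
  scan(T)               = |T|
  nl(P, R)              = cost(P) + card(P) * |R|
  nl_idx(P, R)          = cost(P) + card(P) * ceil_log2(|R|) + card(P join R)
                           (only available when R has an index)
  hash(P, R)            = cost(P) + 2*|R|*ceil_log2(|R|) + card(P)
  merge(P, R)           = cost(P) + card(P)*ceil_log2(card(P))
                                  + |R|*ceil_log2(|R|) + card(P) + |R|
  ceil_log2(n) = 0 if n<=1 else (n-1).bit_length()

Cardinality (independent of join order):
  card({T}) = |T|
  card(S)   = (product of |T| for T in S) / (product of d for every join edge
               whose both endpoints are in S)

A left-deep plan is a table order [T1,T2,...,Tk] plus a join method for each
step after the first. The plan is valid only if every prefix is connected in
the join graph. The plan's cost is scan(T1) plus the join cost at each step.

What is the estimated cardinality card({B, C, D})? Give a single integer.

25000

Tables in S: B(150), C(150), D(500)
Edges inside S: D-C(d=150), D-B(d=3)
numerator = 150 * 150 * 500 = 11250000
denominator = 150 * 3 = 450
card(S) = 11250000 / 450 = 25000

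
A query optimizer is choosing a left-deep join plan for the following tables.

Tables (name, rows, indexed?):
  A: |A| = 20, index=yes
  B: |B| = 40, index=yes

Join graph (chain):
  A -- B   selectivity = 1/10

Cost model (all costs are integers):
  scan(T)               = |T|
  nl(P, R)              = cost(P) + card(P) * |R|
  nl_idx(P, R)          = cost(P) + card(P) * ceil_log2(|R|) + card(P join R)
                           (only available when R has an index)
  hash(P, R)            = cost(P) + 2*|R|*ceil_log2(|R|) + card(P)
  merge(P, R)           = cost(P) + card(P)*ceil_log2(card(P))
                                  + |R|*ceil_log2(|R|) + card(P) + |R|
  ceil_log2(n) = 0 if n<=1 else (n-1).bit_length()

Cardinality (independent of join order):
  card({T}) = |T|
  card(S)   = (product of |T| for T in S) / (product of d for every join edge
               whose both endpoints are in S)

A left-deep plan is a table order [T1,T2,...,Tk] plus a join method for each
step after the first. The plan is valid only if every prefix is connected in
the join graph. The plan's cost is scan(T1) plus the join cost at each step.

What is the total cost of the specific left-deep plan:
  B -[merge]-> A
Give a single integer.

440

step 1: scan B: cost=40, card=40
step 2: join A via merge
    card(P join A) = 40*20/(10) = 80
    cost = 40 + 40*6 + 20*5 + 40 + 20 = 440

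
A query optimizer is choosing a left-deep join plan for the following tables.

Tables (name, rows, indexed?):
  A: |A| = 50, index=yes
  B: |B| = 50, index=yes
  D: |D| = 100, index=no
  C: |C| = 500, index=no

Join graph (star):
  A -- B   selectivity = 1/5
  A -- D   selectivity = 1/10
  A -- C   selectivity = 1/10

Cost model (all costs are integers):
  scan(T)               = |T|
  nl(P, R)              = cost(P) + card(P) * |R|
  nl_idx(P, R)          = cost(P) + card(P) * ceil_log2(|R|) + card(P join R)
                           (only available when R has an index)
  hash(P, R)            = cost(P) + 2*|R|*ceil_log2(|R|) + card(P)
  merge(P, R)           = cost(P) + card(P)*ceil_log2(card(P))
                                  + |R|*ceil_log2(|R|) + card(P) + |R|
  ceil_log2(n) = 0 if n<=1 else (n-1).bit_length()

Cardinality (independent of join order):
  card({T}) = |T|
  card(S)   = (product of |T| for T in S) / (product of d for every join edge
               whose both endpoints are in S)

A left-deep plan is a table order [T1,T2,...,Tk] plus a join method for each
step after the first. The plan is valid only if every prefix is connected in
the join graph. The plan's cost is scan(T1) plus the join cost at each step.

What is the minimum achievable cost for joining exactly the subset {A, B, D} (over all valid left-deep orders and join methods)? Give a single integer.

1900

Selinger DP over subsets of {A,B,D}:
  {A}: scan cost=50, card=50
  {B}: scan cost=50, card=50
  {D}: scan cost=100, card=100
  {AB}: card=500; try (B,hash)→700, (A,hash)→700, (B,merge)→750, (A,merge)→750, (B,nl_idx)→850, (A,nl_idx)→850 …(+2); best=700 via (B,hash)
  {AD}: card=500; try (A,hash)→800, (D,merge)→1200, (A,nl_idx)→1200, (A,merge)→1250, (D,hash)→1500, (D,nl)→5050 …(+1); best=800 via (A,hash)
  {ABD}: card=5000; try (B,hash)→1900, (D,hash)→2600, (B,merge)→6150, (D,merge)→6500, (B,nl_idx)→8800, (B,nl)→25800 …(+1); best=1900 via (B,hash)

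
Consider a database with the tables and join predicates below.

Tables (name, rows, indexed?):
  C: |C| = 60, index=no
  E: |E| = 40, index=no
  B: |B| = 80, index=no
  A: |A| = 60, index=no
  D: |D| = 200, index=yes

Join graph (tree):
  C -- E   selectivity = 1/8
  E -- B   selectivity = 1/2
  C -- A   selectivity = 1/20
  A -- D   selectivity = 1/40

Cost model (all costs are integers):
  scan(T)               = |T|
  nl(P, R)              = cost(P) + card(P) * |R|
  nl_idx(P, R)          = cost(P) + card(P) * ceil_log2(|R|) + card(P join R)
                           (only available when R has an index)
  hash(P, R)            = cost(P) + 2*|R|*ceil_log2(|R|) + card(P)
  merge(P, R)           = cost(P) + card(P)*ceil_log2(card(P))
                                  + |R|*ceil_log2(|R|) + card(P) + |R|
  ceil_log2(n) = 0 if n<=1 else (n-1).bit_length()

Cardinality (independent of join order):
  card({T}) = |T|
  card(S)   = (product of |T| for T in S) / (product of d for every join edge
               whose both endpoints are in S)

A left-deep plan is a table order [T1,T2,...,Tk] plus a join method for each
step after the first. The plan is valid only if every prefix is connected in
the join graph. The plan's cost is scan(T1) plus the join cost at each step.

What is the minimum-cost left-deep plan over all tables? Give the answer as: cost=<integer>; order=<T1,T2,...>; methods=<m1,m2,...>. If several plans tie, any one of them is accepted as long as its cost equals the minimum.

Selinger DP (subsets sized 1..n):
  {C}: scan cost=60, card=60
  {E}: scan cost=40, card=40
  {B}: scan cost=80, card=80
  {A}: scan cost=60, card=60
  {D}: scan cost=200, card=200
  {CE}: card=300; try (E,hash)→600, (C,merge)→740, (E,merge)→760, (C,hash)→800, (C,nl)→2440, (E,nl)→2460; best=600 via (E,hash)
  {AC}: card=180; try (C,hash)→840, (A,hash)→840, (C,merge)→900, (A,merge)→900, (C,nl)→3660, (A,nl)→3660; best=840 via (C,hash)
  {BE}: card=1600; try (E,hash)→640, (B,merge)→960, (E,merge)→1000, (B,hash)→1200, (B,nl)→3240, (E,nl)→3280; best=640 via (E,hash)
  {AD}: card=300; try (D,nl_idx)→840, (A,hash)→1120, (D,merge)→2280, (A,merge)→2420, (D,hash)→3320, (D,nl)→12060 …(+1); best=840 via (D,nl_idx)
  {BCE}: card=12000; try (B,hash)→2020, (C,hash)→2960, (B,merge)→4240, (C,merge)→20260, (B,nl)→24600, (C,nl)→96640; best=2020 via (B,hash)
  {ACE}: card=900; try (E,hash)→1500, (A,hash)→1620, (E,merge)→2740, (A,merge)→4020, (E,nl)→8040, (A,nl)→18600; best=1500 via (E,hash)
  {ACD}: card=900; try (C,hash)→1860, (D,nl_idx)→3180, (D,hash)→4220, (D,merge)→4260, (C,merge)→4260, (C,nl)→18840 …(+1); best=1860 via (C,hash)
  {ABCE}: card=36000; try (B,hash)→3520, (B,merge)→12040, (A,hash)→14740, (B,nl)→73500, (A,merge)→182440, (A,nl)→722020; best=3520 via (B,hash)
  {ACDE}: card=4500; try (E,hash)→3240, (D,hash)→5600, (E,merge)→12040, (D,merge)→13200, (D,nl_idx)→13200, (E,nl)→37860 …(+1); best=3240 via (E,hash)
  {ABCDE}: card=180000; try (B,hash)→8860, (D,hash)→42720, (B,merge)→66880, (B,nl)→363240, (D,nl_idx)→471520, (D,merge)→617320 …(+1); best=8860 via (B,hash)

cost=8860; order=A,D,C,E,B; methods=nl_idx,hash,hash,hash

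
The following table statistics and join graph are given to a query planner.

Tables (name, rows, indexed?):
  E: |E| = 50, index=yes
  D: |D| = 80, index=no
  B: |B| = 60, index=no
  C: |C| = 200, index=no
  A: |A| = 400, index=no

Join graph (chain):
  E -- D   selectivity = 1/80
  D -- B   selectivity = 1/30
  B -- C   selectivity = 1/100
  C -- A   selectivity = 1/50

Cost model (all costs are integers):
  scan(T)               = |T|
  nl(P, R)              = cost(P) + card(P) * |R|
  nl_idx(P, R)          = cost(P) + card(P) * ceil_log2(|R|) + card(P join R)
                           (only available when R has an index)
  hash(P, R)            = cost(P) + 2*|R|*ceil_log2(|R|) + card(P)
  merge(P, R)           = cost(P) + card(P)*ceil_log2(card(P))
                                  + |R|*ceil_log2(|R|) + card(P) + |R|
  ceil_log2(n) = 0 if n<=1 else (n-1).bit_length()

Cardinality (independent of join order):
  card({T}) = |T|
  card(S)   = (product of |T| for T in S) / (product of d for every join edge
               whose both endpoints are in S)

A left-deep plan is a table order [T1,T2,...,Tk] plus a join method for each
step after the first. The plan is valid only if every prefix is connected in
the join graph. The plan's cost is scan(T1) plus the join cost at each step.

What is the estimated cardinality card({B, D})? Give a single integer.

160

Tables in S: B(60), D(80)
Edges inside S: D-B(d=30)
numerator = 60 * 80 = 4800
denominator = 30 = 30
card(S) = 4800 / 30 = 160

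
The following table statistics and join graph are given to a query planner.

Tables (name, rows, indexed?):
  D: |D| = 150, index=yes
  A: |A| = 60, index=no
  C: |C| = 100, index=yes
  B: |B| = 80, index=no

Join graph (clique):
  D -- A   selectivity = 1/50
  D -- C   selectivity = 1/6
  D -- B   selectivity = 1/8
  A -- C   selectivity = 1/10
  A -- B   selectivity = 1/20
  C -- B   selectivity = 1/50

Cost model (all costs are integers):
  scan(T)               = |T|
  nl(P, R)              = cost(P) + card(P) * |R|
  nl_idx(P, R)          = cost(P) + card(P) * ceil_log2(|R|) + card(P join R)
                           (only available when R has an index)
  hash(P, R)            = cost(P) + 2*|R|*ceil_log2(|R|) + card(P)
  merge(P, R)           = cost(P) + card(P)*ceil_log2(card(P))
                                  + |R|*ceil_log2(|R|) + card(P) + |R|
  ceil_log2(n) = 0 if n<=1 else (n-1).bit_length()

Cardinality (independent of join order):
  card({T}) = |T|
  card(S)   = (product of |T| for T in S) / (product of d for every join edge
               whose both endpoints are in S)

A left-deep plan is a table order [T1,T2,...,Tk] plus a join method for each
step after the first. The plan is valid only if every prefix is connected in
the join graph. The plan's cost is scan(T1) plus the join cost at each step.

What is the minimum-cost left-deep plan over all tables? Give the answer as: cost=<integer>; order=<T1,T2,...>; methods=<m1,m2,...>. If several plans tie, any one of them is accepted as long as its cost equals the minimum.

cost=2067; order=B,C,A,D; methods=nl_idx,hash,nl_idx

Selinger DP (subsets sized 1..n):
  {D}: scan cost=150, card=150
  {A}: scan cost=60, card=60
  {C}: scan cost=100, card=100
  {B}: scan cost=80, card=80
  {AD}: card=180; try (D,nl_idx)→720, (A,hash)→1020, (D,merge)→1830, (A,merge)→1920, (D,hash)→2520, (D,nl)→9060 …(+1); best=720 via (D,nl_idx)
  {CD}: card=2500; try (C,hash)→1700, (D,merge)→2250, (C,merge)→2300, (D,hash)→2600, (D,nl_idx)→3400, (C,nl_idx)→3700 …(+2); best=1700 via (C,hash)
  {BD}: card=1500; try (B,hash)→1420, (D,merge)→2070, (B,merge)→2140, (D,nl_idx)→2220, (D,hash)→2560, (D,nl)→12080 …(+1); best=1420 via (B,hash)
  {AC}: card=600; try (A,hash)→920, (C,nl_idx)→1080, (C,merge)→1280, (A,merge)→1320, (C,hash)→1520, (C,nl)→6060 …(+1); best=920 via (A,hash)
  {AB}: card=240; try (A,hash)→880, (B,merge)→1120, (A,merge)→1140, (B,hash)→1240, (B,nl)→4860, (A,nl)→4880; best=880 via (A,hash)
  {BC}: card=160; try (C,nl_idx)→800, (B,hash)→1320, (C,merge)→1520, (B,merge)→1540, (C,hash)→1560, (C,nl)→8080 …(+1); best=800 via (C,nl_idx)
  {ACD}: card=300; try (C,nl_idx)→2280, (C,hash)→2300, (C,merge)→3140, (D,hash)→3920, (A,hash)→4920, (D,nl_idx)→6020 …(+5); best=2280 via (C,nl_idx)
  {ABD}: card=90; try (B,hash)→2020, (D,nl_idx)→2890, (B,merge)→2980, (D,hash)→3520, (A,hash)→3640, (D,merge)→4390 …(+4); best=2020 via (B,hash)
  {BCD}: card=500; try (D,nl_idx)→2580, (D,hash)→3360, (D,merge)→3590, (C,hash)→4320, (B,hash)→5320, (C,nl_idx)→12420 …(+5); best=2580 via (D,nl_idx)
  {ABC}: card=48; try (A,hash)→1680, (C,hash)→2520, (C,nl_idx)→2608, (B,hash)→2640, (A,merge)→2660, (C,merge)→3840 …(+4); best=1680 via (A,hash)
  {ABCD}: card=3; try (D,nl_idx)→2067, (C,nl_idx)→2653, (D,merge)→3366, (C,hash)→3510, (C,merge)→3540, (B,hash)→3700 …(+8); best=2067 via (D,nl_idx)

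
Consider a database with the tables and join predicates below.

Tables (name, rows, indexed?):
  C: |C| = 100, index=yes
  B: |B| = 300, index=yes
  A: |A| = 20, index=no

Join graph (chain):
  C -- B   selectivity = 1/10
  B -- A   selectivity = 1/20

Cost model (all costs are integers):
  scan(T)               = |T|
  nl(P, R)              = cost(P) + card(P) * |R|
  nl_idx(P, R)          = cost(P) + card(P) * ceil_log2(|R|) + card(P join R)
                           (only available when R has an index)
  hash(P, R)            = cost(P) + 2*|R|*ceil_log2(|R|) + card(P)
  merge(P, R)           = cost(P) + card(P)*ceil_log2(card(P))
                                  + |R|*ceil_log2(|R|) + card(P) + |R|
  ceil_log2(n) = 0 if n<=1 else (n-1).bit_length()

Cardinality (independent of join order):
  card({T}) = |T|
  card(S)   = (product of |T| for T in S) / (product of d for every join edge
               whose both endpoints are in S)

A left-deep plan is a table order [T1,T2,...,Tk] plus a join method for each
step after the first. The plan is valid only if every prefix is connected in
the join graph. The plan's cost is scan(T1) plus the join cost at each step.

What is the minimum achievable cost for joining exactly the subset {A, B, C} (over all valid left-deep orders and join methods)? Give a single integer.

2200

Selinger DP over subsets of {A,B,C}:
  {C}: scan cost=100, card=100
  {B}: scan cost=300, card=300
  {A}: scan cost=20, card=20
  {BC}: card=3000; try (C,hash)→2000, (B,merge)→3900, (B,nl_idx)→4000, (C,merge)→4100, (C,nl_idx)→5400, (B,hash)→5600 …(+2); best=2000 via (C,hash)
  {AB}: card=300; try (B,nl_idx)→500, (A,hash)→800, (B,merge)→3140, (A,merge)→3420, (B,hash)→5440, (B,nl)→6020 …(+1); best=500 via (B,nl_idx)
  {ABC}: card=3000; try (C,hash)→2200, (C,merge)→4300, (A,hash)→5200, (C,nl_idx)→5600, (C,nl)→30500, (A,merge)→41120 …(+1); best=2200 via (C,hash)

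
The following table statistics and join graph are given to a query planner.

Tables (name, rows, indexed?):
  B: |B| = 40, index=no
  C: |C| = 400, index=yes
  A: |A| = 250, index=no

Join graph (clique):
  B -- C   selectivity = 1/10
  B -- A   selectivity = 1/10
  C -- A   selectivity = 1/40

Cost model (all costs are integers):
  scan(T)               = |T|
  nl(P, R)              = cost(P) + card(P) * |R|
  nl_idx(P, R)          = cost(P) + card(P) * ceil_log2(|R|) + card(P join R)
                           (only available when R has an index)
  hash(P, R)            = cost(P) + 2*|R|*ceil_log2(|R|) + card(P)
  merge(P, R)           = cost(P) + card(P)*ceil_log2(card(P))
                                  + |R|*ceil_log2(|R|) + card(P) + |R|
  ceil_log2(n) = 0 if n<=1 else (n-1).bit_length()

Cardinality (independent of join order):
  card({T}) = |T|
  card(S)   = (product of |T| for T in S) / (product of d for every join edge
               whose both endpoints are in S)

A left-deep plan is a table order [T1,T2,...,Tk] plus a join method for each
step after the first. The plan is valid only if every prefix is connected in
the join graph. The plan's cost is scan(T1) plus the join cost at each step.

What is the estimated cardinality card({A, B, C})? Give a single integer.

1000

Tables in S: A(250), B(40), C(400)
Edges inside S: B-C(d=10), B-A(d=10), C-A(d=40)
numerator = 250 * 40 * 400 = 4000000
denominator = 10 * 10 * 40 = 4000
card(S) = 4000000 / 4000 = 1000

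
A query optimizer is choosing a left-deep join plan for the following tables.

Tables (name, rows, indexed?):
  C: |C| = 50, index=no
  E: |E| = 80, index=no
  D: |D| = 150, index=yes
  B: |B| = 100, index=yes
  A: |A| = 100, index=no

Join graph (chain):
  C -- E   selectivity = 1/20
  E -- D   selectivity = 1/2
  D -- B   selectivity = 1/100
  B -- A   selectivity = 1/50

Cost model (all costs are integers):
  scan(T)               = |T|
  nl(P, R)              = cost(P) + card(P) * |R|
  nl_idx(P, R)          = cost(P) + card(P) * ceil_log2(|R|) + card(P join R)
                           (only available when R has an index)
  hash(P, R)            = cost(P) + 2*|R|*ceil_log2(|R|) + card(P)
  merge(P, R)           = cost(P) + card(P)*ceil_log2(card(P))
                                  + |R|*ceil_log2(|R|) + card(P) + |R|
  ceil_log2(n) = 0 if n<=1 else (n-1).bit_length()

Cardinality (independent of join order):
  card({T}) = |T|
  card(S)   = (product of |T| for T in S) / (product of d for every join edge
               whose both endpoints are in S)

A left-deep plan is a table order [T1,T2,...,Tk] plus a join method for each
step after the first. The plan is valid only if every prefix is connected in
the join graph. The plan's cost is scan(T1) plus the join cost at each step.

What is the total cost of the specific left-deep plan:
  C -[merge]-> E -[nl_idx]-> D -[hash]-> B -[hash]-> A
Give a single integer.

50440

step 1: scan C: cost=50, card=50
step 2: join E via merge
    card(P join E) = 50*80/(20) = 200
    cost = 50 + 50*6 + 80*7 + 50 + 80 = 1040
step 3: join D via nl_idx
    card(P join D) = 200*150/(2) = 15000
    cost = 1040 + 200*8 + 15000 = 17640
step 4: join B via hash
    card(P join B) = 15000*100/(100) = 15000
    cost = 17640 + 2*100*7 + 15000 = 34040
step 5: join A via hash
    card(P join A) = 15000*100/(50) = 30000
    cost = 34040 + 2*100*7 + 15000 = 50440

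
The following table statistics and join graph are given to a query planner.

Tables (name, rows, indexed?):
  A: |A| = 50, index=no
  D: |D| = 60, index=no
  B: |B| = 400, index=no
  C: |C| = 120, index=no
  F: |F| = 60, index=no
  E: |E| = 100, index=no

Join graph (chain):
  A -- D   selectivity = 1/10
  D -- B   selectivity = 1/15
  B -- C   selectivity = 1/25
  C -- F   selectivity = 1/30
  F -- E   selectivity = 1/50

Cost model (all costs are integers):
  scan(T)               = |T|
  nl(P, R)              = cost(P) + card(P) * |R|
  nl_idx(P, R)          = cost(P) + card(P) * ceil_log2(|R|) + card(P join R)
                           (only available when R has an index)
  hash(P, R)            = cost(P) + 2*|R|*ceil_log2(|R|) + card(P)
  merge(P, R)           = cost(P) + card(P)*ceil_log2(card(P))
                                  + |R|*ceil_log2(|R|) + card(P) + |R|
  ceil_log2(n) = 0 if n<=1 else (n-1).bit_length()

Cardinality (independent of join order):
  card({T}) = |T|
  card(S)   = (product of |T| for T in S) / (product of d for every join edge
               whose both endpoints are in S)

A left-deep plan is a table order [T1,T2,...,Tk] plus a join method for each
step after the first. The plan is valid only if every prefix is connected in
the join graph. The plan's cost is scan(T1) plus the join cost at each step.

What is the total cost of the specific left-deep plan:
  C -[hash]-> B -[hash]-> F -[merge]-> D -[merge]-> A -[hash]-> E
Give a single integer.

369370

step 1: scan C: cost=120, card=120
step 2: join B via hash
    card(P join B) = 120*400/(25) = 1920
    cost = 120 + 2*400*9 + 120 = 7440
step 3: join F via hash
    card(P join F) = 1920*60/(30) = 3840
    cost = 7440 + 2*60*6 + 1920 = 10080
step 4: join D via merge
    card(P join D) = 3840*60/(15) = 15360
    cost = 10080 + 3840*12 + 60*6 + 3840 + 60 = 60420
step 5: join A via merge
    card(P join A) = 15360*50/(10) = 76800
    cost = 60420 + 15360*14 + 50*6 + 15360 + 50 = 291170
step 6: join E via hash
    card(P join E) = 76800*100/(50) = 153600
    cost = 291170 + 2*100*7 + 76800 = 369370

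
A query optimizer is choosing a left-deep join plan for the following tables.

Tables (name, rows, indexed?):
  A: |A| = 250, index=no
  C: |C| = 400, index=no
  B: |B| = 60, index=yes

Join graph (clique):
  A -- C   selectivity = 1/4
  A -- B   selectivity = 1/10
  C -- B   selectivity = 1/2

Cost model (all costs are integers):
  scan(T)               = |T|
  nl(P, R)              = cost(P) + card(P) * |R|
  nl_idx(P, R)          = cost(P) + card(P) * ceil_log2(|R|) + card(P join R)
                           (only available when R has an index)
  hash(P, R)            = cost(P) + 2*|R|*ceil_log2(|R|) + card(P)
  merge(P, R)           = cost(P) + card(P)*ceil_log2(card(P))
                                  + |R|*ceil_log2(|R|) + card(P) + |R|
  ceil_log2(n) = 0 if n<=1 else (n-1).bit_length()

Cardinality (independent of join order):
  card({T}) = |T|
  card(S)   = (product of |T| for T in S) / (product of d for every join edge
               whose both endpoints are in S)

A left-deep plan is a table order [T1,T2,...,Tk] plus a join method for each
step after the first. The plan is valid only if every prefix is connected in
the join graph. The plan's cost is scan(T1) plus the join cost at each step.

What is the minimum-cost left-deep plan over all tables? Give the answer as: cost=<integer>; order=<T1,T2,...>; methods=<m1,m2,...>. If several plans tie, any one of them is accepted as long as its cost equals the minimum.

cost=9920; order=A,B,C; methods=hash,hash

Selinger DP (subsets sized 1..n):
  {A}: scan cost=250, card=250
  {C}: scan cost=400, card=400
  {B}: scan cost=60, card=60
  {AC}: card=25000; try (A,hash)→4800, (C,merge)→6500, (A,merge)→6650, (C,hash)→7700, (C,nl)→100250, (A,nl)→100400; best=4800 via (A,hash)
  {AB}: card=1500; try (B,hash)→1220, (A,merge)→2730, (B,merge)→2920, (B,nl_idx)→3250, (A,hash)→4120, (A,nl)→15060 …(+1); best=1220 via (B,hash)
  {BC}: card=12000; try (B,hash)→1520, (C,merge)→4480, (B,merge)→4820, (C,hash)→7320, (B,nl_idx)→14800, (C,nl)→24060 …(+1); best=1520 via (B,hash)
  {ABC}: card=75000; try (C,hash)→9920, (A,hash)→17520, (C,merge)→23220, (B,hash)→30520, (A,merge)→183770, (B,nl_idx)→229800 …(+4); best=9920 via (C,hash)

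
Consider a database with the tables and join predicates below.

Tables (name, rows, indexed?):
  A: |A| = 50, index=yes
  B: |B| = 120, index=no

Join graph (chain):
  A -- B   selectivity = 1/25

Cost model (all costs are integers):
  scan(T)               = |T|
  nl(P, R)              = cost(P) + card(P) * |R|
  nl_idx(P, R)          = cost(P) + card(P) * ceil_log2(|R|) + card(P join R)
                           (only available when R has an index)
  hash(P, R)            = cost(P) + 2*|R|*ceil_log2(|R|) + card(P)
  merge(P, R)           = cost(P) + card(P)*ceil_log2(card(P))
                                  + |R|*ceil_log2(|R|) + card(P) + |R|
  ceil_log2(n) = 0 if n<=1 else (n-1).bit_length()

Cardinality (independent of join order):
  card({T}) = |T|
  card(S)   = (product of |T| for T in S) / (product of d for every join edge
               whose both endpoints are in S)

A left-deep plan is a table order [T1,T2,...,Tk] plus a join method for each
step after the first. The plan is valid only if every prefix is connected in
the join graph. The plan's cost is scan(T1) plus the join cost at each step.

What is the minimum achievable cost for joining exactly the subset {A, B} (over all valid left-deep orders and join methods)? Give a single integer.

840

Selinger DP over subsets of {A,B}:
  {A}: scan cost=50, card=50
  {B}: scan cost=120, card=120
  {AB}: card=240; try (A,hash)→840, (A,nl_idx)→1080, (B,merge)→1360, (A,merge)→1430, (B,hash)→1780, (B,nl)→6050 …(+1); best=840 via (A,hash)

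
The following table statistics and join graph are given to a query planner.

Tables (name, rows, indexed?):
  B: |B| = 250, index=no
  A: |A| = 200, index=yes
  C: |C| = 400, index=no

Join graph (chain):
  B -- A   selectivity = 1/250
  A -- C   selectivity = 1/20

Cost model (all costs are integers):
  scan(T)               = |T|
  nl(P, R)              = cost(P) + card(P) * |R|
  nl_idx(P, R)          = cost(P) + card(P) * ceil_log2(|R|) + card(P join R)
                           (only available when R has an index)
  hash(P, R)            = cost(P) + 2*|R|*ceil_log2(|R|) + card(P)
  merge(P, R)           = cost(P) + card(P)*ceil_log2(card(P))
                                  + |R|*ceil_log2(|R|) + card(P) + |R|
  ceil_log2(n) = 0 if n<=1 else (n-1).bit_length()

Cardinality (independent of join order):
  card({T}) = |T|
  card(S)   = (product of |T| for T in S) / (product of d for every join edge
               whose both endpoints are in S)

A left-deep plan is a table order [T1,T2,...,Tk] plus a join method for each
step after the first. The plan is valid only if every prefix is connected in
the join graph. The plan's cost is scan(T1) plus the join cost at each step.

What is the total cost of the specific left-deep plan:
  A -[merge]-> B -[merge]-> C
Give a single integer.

10050

step 1: scan A: cost=200, card=200
step 2: join B via merge
    card(P join B) = 200*250/(250) = 200
    cost = 200 + 200*8 + 250*8 + 200 + 250 = 4250
step 3: join C via merge
    card(P join C) = 200*400/(20) = 4000
    cost = 4250 + 200*8 + 400*9 + 200 + 400 = 10050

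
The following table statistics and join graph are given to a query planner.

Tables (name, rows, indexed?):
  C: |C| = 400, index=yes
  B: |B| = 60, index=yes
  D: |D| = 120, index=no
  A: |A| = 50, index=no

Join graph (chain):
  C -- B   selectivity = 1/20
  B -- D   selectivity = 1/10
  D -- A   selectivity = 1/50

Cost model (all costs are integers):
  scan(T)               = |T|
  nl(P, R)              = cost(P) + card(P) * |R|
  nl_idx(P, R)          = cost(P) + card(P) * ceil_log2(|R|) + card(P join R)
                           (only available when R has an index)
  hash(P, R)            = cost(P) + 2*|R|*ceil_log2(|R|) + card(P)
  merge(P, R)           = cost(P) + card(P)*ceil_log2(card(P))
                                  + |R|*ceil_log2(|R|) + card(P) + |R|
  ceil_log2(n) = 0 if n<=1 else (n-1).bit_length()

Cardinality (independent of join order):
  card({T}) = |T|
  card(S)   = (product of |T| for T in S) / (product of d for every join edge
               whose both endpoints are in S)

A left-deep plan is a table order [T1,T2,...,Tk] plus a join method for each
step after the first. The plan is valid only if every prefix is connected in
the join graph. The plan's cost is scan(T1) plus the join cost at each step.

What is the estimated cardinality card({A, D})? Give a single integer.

120

Tables in S: A(50), D(120)
Edges inside S: D-A(d=50)
numerator = 50 * 120 = 6000
denominator = 50 = 50
card(S) = 6000 / 50 = 120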